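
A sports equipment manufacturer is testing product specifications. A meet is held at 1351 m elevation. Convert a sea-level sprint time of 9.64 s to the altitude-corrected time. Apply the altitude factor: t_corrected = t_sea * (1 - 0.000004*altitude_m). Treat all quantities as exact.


Correction factor = 1 - 0.000004 * 1351 = 0.994596
t_corrected = t_sea * factor = 9.64 * 0.994596
t_corrected = 9.5879 s

9.5879 s


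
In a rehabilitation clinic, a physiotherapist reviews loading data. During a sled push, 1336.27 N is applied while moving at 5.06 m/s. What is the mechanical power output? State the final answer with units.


P = F * v
P = 1336.27 * 5.06
P = 6761.5262 W

6761.5262 W


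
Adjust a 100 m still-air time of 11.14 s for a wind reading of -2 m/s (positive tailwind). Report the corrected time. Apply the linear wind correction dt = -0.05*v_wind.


dt = -0.05 * v_wind = -0.05 * -2 = 0.1 s
t_corrected = t_still + dt = 11.14 + (0.1)
t_corrected = 11.24 s

11.24 s


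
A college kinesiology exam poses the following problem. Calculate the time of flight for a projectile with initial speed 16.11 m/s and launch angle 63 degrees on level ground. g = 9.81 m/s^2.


T = 2*v*sin(theta)/g
sin(theta) = sin(63 deg) = 0.891
T = 2*16.11*0.891 / 9.81
T = 28.7082 / 9.81 = 2.9264 s

2.9264 s


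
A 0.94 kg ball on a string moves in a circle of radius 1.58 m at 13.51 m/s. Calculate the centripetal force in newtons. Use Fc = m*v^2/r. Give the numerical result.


Fc = m * v^2 / r
v^2 = 13.51^2 = 182.5201
Fc = 0.94 * 182.5201 / 1.58
Fc = 171.5689 / 1.58 = 108.5879 N

108.5879 N


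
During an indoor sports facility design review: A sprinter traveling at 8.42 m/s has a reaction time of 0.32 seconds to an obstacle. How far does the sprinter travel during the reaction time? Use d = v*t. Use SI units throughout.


d = v * t
d = 8.42 * 0.32
d = 2.6944 m

2.6944 m


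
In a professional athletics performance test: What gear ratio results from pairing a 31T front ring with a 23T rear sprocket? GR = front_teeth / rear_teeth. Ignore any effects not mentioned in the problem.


GR = front_teeth / rear_teeth
GR = 31 / 23
GR = 1.3478

1.3478


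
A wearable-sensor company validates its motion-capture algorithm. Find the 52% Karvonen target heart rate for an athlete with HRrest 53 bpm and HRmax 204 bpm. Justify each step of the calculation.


Target = HRrest + pct*(HRmax - HRrest)
Heart rate reserve = HRmax - HRrest = 204 - 53 = 151 bpm
Fraction = 52% = 0.52
Target = 53 + 0.52 * 151
Target = 53 + 78.52 = 131.52 bpm

131.52 bpm


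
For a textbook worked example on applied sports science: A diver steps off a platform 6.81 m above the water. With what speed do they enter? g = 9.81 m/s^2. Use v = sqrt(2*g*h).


v = sqrt(2 * g * h)
v = sqrt(2 * 9.81 * 6.81)
v = sqrt(133.6122) = 11.5591 m/s

11.5591 m/s


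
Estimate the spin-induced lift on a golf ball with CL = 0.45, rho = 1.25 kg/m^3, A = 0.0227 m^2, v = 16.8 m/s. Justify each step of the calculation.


FM = 0.5 * CL * rho * A * v^2
FM = 0.5 * 0.45 * 1.25 * 0.0227 * 16.8^2
v^2 = 282.24
FM = 0.5 * 0.45 * 1.25 * 0.0227 * 282.24 = 1.8019 N

1.8019 N


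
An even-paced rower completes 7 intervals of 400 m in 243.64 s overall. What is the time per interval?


Split time = total_time / n_laps = 243.64 / 7
Split time = 34.8057 s per lap

34.8057 s


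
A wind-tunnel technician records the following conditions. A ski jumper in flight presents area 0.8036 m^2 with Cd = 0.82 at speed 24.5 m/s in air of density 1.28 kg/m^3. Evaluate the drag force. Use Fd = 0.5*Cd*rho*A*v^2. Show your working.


Fd = 0.5 * Cd * rho * A * v^2
Fd = 0.5 * 0.82 * 1.28 * 0.8036 * 24.5^2
v^2 = 600.25
Fd = 0.5 * 0.82 * 1.28 * 0.8036 * 600.25 = 253.143 N

253.143 N


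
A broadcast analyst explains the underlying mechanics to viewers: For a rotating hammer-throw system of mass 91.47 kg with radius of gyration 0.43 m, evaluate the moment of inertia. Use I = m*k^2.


I = m * k^2
I = 91.47 * 0.43^2
I = 91.47 * 0.1849 = 16.9128 kg*m^2

16.9128 kg*m^2


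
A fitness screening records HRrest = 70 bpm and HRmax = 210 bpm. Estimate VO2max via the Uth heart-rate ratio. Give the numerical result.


VO2max = 15.3 * HRmax / HRrest
VO2max = 15.3 * 210 / 70
VO2max = 3213 / 70 = 45.9 mL/kg/min

45.9 mL/kg/min


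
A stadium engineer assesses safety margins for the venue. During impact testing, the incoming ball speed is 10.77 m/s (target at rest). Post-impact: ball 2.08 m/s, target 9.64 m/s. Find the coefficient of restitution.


e = (v2_after - v1_after) / (v1_before - v2_before)
Numerator = 9.64 - 2.08 = 7.56
Denominator = 10.77 - 0 = 10.77
e = 7.56 / 10.77 = 0.7019

0.7019


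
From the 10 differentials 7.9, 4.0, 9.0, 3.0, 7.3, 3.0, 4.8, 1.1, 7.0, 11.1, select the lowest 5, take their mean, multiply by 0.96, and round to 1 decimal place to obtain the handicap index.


All differentials: 7.9, 4.0, 9.0, 3.0, 7.3, 3.0, 4.8, 1.1, 7.0, 11.1
Sorted: 1.1, 3.0, 3.0, 4.0, 4.8, 7.0, 7.3, 7.9, 9.0, 11.1
Best 5: 1.1, 3.0, 3.0, 4.0, 4.8
Average of best = 15.9 / 5 = 3.18
Raw index = 3.18 * 0.96 = 3.0528
Handicap index = round(3.0528, 1) = 3.1

3.1


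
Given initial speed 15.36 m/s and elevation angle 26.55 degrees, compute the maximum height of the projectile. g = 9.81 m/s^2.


H = (v*sin(theta))^2 / (2*g)
vy = v*sin(theta) = 15.36 * sin(26.55 deg) = 6.8656 m/s
H = vy^2 / (2*g) = 47.1363 / (2*9.81)
H = 47.1363 / 19.62 = 2.4025 m

2.4025 m


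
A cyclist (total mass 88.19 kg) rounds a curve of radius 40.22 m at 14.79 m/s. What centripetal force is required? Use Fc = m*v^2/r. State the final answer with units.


Fc = m * v^2 / r
v^2 = 14.79^2 = 218.7441
Fc = 88.19 * 218.7441 / 40.22
Fc = 19291.0422 / 40.22 = 479.638 N

479.638 N


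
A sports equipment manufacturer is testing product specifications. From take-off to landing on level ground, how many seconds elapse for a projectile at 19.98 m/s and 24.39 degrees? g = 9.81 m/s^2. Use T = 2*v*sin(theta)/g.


T = 2*v*sin(theta)/g
sin(theta) = sin(24.39 deg) = 0.4129
T = 2*19.98*0.4129 / 9.81
T = 16.5013 / 9.81 = 1.6821 s

1.6821 s


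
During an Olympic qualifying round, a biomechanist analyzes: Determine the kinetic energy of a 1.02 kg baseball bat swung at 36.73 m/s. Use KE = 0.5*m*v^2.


KE = 0.5 * m * v^2
KE = 0.5 * 1.02 * 36.73^2
KE = 0.5 * 1.02 * 1349.0929 = 688.0374 J

688.0374 J


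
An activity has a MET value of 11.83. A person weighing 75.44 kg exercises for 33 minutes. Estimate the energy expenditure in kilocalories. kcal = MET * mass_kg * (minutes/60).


kcal = MET * mass * time_hr
Convert time: 33 min = 0.55 hr
kcal = 11.83 * 75.44 * 0.55
kcal = 490.8504 kcal

490.8504 kcal


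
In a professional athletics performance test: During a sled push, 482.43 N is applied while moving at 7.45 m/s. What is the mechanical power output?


P = F * v
P = 482.43 * 7.45
P = 3594.1035 W

3594.1035 W


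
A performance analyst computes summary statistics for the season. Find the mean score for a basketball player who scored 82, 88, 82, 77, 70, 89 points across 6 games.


Average = sum / n
Sum = 488
Average = 488 / 6 = 81.3333

81.3333


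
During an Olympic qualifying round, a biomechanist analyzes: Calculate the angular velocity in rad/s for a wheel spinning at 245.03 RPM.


omega = RPM * 2 * pi / 60
omega = 245.03 * 2 * 3.14159 / 60
omega = 1539.5689 / 60 = 25.6595 rad/s

25.6595 rad/s


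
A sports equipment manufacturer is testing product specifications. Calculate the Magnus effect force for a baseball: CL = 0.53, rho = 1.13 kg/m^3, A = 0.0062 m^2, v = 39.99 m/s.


FM = 0.5 * CL * rho * A * v^2
FM = 0.5 * 0.53 * 1.13 * 0.0062 * 39.99^2
v^2 = 1599.2001
FM = 0.5 * 0.53 * 1.13 * 0.0062 * 1599.2001 = 2.9691 N

2.9691 N


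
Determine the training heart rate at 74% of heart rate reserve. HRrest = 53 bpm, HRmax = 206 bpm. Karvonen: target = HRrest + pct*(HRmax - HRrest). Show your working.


Target = HRrest + pct*(HRmax - HRrest)
Heart rate reserve = HRmax - HRrest = 206 - 53 = 153 bpm
Fraction = 74% = 0.74
Target = 53 + 0.74 * 153
Target = 53 + 113.22 = 166.22 bpm

166.22 bpm


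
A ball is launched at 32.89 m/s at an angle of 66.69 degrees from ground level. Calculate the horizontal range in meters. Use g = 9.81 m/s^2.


R = v^2 * sin(2*theta) / g
Convert angle to radians: theta = 66.69 deg = 1.164 rad
sin(2*theta) = sin(2.3279) = 0.7268
R = 32.89^2 * 0.7268 / 9.81
R = 1081.7521 * 0.7268 / 9.81 = 80.1461 m

80.1461 m


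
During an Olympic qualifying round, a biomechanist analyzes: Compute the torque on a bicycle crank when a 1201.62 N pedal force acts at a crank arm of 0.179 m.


tau = F * d
tau = 1201.62 * 0.179
tau = 215.09 N*m

215.09 N*m


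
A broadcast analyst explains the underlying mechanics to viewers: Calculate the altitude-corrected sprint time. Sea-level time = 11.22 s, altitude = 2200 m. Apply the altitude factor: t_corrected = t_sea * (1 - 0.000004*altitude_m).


Correction factor = 1 - 0.000004 * 2200 = 0.9912
t_corrected = t_sea * factor = 11.22 * 0.9912
t_corrected = 11.1213 s

11.1213 s


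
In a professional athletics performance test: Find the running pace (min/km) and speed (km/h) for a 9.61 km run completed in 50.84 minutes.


Pace = time / distance = 50.84 min / 9.61 km = 5.2903 min/km
Speed = distance / time_in_hours = 9.61 / 0.8473 hr
Speed = 11.3415 km/h

5.2903 min/km, 11.3415 km/h


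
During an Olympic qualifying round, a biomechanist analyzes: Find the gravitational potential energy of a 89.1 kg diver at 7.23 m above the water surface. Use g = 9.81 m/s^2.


PE = m * g * h
PE = 89.1 * 9.81 * 7.23
PE = 874.071 * 7.23 = 6319.5333 J

6319.5333 J


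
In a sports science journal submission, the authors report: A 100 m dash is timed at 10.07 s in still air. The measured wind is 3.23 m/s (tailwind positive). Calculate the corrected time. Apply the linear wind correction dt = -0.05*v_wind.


dt = -0.05 * v_wind = -0.05 * 3.23 = -0.1615 s
t_corrected = t_still + dt = 10.07 + (-0.1615)
t_corrected = 9.9085 s

9.9085 s


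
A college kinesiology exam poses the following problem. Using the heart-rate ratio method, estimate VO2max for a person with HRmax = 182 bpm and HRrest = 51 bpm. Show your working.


VO2max = 15.3 * HRmax / HRrest
VO2max = 15.3 * 182 / 51
VO2max = 2784.6 / 51 = 54.6 mL/kg/min

54.6 mL/kg/min


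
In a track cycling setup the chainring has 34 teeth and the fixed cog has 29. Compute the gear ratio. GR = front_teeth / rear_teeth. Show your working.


GR = front_teeth / rear_teeth
GR = 34 / 29
GR = 1.1724

1.1724


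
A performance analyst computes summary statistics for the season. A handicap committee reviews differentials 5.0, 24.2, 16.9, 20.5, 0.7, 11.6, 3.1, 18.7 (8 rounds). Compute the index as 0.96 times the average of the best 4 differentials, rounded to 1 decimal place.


All differentials: 5.0, 24.2, 16.9, 20.5, 0.7, 11.6, 3.1, 18.7
Sorted: 0.7, 3.1, 5.0, 11.6, 16.9, 18.7, 20.5, 24.2
Best 4: 0.7, 3.1, 5.0, 11.6
Average of best = 20.4 / 4 = 5.1
Raw index = 5.1 * 0.96 = 4.896
Handicap index = round(4.896, 1) = 4.9

4.9


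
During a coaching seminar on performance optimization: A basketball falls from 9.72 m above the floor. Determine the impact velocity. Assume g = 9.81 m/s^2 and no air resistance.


v = sqrt(2 * g * h)
v = sqrt(2 * 9.81 * 9.72)
v = sqrt(190.7064) = 13.8096 m/s

13.8096 m/s


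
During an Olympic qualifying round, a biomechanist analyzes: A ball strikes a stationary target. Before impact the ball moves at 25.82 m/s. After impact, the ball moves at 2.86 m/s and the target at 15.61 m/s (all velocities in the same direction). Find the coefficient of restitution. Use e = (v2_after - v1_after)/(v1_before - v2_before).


e = (v2_after - v1_after) / (v1_before - v2_before)
Numerator = 15.61 - 2.86 = 12.75
Denominator = 25.82 - 0 = 25.82
e = 12.75 / 25.82 = 0.4938

0.4938


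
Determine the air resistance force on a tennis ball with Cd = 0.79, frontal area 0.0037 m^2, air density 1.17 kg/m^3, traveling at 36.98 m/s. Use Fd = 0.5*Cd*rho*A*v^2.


Fd = 0.5 * Cd * rho * A * v^2
Fd = 0.5 * 0.79 * 1.17 * 0.0037 * 36.98^2
v^2 = 1367.5204
Fd = 0.5 * 0.79 * 1.17 * 0.0037 * 1367.5204 = 2.3384 N

2.3384 N


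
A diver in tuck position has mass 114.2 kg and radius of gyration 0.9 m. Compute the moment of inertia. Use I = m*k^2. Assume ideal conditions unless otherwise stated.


I = m * k^2
I = 114.2 * 0.9^2
I = 114.2 * 0.81 = 92.502 kg*m^2

92.502 kg*m^2


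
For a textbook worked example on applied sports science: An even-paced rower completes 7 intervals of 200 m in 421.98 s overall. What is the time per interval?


Split time = total_time / n_laps = 421.98 / 7
Split time = 60.2829 s per lap

60.2829 s


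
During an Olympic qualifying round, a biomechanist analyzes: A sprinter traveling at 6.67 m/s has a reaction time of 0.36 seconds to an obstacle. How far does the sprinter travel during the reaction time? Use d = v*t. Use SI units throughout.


d = v * t
d = 6.67 * 0.36
d = 2.4012 m

2.4012 m


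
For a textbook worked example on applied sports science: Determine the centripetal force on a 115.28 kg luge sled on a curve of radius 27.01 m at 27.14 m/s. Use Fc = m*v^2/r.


Fc = m * v^2 / r
v^2 = 27.14^2 = 736.5796
Fc = 115.28 * 736.5796 / 27.01
Fc = 84912.8963 / 27.01 = 3143.7577 N

3143.7577 N


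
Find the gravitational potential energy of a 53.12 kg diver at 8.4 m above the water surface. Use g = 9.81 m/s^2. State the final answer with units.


PE = m * g * h
PE = 53.12 * 9.81 * 8.4
PE = 521.1072 * 8.4 = 4377.3005 J

4377.3005 J


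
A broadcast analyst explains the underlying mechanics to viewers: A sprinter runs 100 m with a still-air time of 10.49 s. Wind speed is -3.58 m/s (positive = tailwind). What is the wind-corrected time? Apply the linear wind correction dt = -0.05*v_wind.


dt = -0.05 * v_wind = -0.05 * -3.58 = 0.179 s
t_corrected = t_still + dt = 10.49 + (0.179)
t_corrected = 10.669 s

10.669 s


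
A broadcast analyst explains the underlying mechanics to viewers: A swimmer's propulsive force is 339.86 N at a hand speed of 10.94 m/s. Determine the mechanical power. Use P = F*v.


P = F * v
P = 339.86 * 10.94
P = 3718.0684 W

3718.0684 W


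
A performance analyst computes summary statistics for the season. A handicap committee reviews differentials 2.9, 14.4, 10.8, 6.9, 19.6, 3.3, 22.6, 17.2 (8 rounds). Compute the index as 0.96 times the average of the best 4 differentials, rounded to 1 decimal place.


All differentials: 2.9, 14.4, 10.8, 6.9, 19.6, 3.3, 22.6, 17.2
Sorted: 2.9, 3.3, 6.9, 10.8, 14.4, 17.2, 19.6, 22.6
Best 4: 2.9, 3.3, 6.9, 10.8
Average of best = 23.9 / 4 = 5.975
Raw index = 5.975 * 0.96 = 5.736
Handicap index = round(5.736, 1) = 5.7

5.7


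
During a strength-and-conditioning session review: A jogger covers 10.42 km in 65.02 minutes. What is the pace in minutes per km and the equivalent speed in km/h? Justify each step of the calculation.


Pace = time / distance = 65.02 min / 10.42 km = 6.2399 min/km
Speed = distance / time_in_hours = 10.42 / 1.0837 hr
Speed = 9.6155 km/h

6.2399 min/km, 9.6155 km/h


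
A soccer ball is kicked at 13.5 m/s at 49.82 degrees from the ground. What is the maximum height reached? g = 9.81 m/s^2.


H = (v*sin(theta))^2 / (2*g)
vy = v*sin(theta) = 13.5 * sin(49.82 deg) = 10.3143 m/s
H = vy^2 / (2*g) = 106.3845 / (2*9.81)
H = 106.3845 / 19.62 = 5.4222 m

5.4222 m


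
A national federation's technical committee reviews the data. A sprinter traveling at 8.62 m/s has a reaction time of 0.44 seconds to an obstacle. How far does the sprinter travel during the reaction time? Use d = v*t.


d = v * t
d = 8.62 * 0.44
d = 3.7928 m

3.7928 m


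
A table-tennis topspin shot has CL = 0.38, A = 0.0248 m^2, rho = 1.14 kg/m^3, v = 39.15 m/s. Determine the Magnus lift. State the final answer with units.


FM = 0.5 * CL * rho * A * v^2
FM = 0.5 * 0.38 * 1.14 * 0.0248 * 39.15^2
v^2 = 1532.7225
FM = 0.5 * 0.38 * 1.14 * 0.0248 * 1532.7225 = 8.2333 N

8.2333 N


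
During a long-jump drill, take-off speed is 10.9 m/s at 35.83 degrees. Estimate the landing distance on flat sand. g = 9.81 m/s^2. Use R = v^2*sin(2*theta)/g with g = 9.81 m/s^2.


R = v^2 * sin(2*theta) / g
Convert angle to radians: theta = 35.83 deg = 0.6254 rad
sin(2*theta) = sin(1.2507) = 0.9492
R = 10.9^2 * 0.9492 / 9.81
R = 118.81 * 0.9492 / 9.81 = 11.4959 m

11.4959 m


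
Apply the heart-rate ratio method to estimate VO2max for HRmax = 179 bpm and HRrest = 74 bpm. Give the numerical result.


VO2max = 15.3 * HRmax / HRrest
VO2max = 15.3 * 179 / 74
VO2max = 2738.7 / 74 = 37.0095 mL/kg/min

37.0095 mL/kg/min


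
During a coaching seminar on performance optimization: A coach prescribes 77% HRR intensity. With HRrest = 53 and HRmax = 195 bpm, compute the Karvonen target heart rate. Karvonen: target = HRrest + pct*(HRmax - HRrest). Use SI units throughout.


Target = HRrest + pct*(HRmax - HRrest)
Heart rate reserve = HRmax - HRrest = 195 - 53 = 142 bpm
Fraction = 77% = 0.77
Target = 53 + 0.77 * 142
Target = 53 + 109.34 = 162.34 bpm

162.34 bpm


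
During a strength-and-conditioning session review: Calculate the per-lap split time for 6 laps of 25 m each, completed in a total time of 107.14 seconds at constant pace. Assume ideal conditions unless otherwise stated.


Split time = total_time / n_laps = 107.14 / 6
Split time = 17.8567 s per lap

17.8567 s


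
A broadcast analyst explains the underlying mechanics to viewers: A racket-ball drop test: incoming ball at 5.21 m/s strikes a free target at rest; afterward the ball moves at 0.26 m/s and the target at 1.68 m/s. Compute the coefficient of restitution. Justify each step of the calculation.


e = (v2_after - v1_after) / (v1_before - v2_before)
Numerator = 1.68 - 0.26 = 1.42
Denominator = 5.21 - 0 = 5.21
e = 1.42 / 5.21 = 0.2726

0.2726


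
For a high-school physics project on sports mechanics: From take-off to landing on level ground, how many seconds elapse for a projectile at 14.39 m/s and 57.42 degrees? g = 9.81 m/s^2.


T = 2*v*sin(theta)/g
sin(theta) = sin(57.42 deg) = 0.8426
T = 2*14.39*0.8426 / 9.81
T = 24.2512 / 9.81 = 2.4721 s

2.4721 s


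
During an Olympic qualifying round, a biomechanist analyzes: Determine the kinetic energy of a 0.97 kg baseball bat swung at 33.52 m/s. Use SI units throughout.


KE = 0.5 * m * v^2
KE = 0.5 * 0.97 * 33.52^2
KE = 0.5 * 0.97 * 1123.5904 = 544.9413 J

544.9413 J


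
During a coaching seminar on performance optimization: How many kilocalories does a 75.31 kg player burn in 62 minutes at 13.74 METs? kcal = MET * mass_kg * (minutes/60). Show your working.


kcal = MET * mass * time_hr
Convert time: 62 min = 1.0333 hr
kcal = 13.74 * 75.31 * 1.0333
kcal = 1069.2514 kcal

1069.2514 kcal


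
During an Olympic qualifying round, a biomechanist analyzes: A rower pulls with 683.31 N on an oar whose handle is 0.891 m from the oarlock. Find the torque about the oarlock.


tau = F * d
tau = 683.31 * 0.891
tau = 608.8292 N*m

608.8292 N*m


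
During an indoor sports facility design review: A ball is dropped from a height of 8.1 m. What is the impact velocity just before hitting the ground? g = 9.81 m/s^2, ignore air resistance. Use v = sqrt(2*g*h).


v = sqrt(2 * g * h)
v = sqrt(2 * 9.81 * 8.1)
v = sqrt(158.922) = 12.6064 m/s

12.6064 m/s


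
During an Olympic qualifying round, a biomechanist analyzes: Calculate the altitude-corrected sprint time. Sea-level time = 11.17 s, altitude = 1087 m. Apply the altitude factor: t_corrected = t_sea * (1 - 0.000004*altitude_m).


Correction factor = 1 - 0.000004 * 1087 = 0.995652
t_corrected = t_sea * factor = 11.17 * 0.995652
t_corrected = 11.1214 s

11.1214 s


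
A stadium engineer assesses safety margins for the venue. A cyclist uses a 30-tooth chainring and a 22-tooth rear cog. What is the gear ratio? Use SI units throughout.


GR = front_teeth / rear_teeth
GR = 30 / 22
GR = 1.3636

1.3636


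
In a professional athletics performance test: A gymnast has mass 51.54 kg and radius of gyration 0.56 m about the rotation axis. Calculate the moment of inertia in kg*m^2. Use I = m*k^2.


I = m * k^2
I = 51.54 * 0.56^2
I = 51.54 * 0.3136 = 16.1629 kg*m^2

16.1629 kg*m^2


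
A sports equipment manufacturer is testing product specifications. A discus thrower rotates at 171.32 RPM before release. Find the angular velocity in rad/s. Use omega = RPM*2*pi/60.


omega = RPM * 2 * pi / 60
omega = 171.32 * 2 * 3.14159 / 60
omega = 1076.4353 / 60 = 17.9406 rad/s

17.9406 rad/s


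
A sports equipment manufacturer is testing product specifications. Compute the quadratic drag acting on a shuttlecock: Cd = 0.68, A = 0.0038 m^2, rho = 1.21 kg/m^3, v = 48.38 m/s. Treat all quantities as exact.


Fd = 0.5 * Cd * rho * A * v^2
Fd = 0.5 * 0.68 * 1.21 * 0.0038 * 48.38^2
v^2 = 2340.6244
Fd = 0.5 * 0.68 * 1.21 * 0.0038 * 2340.6244 = 3.6591 N

3.6591 N


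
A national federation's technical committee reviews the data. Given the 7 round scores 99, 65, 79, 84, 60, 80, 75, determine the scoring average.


Average = sum / n
Sum = 542
Average = 542 / 7 = 77.4286

77.4286


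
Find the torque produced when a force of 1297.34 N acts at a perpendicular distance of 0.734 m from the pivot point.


tau = F * d
tau = 1297.34 * 0.734
tau = 952.2476 N*m

952.2476 N*m


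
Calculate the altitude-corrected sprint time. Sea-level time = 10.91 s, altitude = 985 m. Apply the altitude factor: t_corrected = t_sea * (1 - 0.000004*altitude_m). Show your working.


Correction factor = 1 - 0.000004 * 985 = 0.99606
t_corrected = t_sea * factor = 10.91 * 0.99606
t_corrected = 10.867 s

10.867 s


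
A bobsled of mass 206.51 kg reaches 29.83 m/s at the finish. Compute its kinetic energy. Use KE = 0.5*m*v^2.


KE = 0.5 * m * v^2
KE = 0.5 * 206.51 * 29.83^2
KE = 0.5 * 206.51 * 889.8289 = 91879.2831 J

91879.2831 J


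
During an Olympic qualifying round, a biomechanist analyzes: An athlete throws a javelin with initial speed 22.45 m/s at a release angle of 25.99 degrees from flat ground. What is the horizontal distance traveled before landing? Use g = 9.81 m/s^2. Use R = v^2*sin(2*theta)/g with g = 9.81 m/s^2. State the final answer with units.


R = v^2 * sin(2*theta) / g
Convert angle to radians: theta = 25.99 deg = 0.4536 rad
sin(2*theta) = sin(0.9072) = 0.7878
R = 22.45^2 * 0.7878 / 9.81
R = 504.0025 * 0.7878 / 9.81 = 40.4741 m

40.4741 m


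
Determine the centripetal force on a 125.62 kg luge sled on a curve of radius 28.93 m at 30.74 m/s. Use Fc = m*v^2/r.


Fc = m * v^2 / r
v^2 = 30.74^2 = 944.9476
Fc = 125.62 * 944.9476 / 28.93
Fc = 118704.3175 / 28.93 = 4103.1565 N

4103.1565 N


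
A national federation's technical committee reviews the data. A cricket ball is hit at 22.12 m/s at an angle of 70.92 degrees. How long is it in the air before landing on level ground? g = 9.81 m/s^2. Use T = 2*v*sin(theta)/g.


T = 2*v*sin(theta)/g
sin(theta) = sin(70.92 deg) = 0.9451
T = 2*22.12*0.9451 / 9.81
T = 41.8096 / 9.81 = 4.2619 s

4.2619 s


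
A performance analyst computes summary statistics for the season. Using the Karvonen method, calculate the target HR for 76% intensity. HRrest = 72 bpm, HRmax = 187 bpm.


Target = HRrest + pct*(HRmax - HRrest)
Heart rate reserve = HRmax - HRrest = 187 - 72 = 115 bpm
Fraction = 76% = 0.76
Target = 72 + 0.76 * 115
Target = 72 + 87.4 = 159.4 bpm

159.4 bpm


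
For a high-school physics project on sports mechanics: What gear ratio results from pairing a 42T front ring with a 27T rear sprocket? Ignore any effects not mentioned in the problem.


GR = front_teeth / rear_teeth
GR = 42 / 27
GR = 1.5556

1.5556


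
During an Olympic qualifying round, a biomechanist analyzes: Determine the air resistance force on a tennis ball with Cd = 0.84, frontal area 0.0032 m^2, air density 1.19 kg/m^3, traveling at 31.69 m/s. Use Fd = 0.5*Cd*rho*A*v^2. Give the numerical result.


Fd = 0.5 * Cd * rho * A * v^2
Fd = 0.5 * 0.84 * 1.19 * 0.0032 * 31.69^2
v^2 = 1004.2561
Fd = 0.5 * 0.84 * 1.19 * 0.0032 * 1004.2561 = 1.6062 N

1.6062 N


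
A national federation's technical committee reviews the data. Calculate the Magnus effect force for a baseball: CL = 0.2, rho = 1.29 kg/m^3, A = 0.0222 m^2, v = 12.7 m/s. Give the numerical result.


FM = 0.5 * CL * rho * A * v^2
FM = 0.5 * 0.2 * 1.29 * 0.0222 * 12.7^2
v^2 = 161.29
FM = 0.5 * 0.2 * 1.29 * 0.0222 * 161.29 = 0.4619 N

0.4619 N


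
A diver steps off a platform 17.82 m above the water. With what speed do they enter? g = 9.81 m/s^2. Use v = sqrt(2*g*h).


v = sqrt(2 * g * h)
v = sqrt(2 * 9.81 * 17.82)
v = sqrt(349.6284) = 18.6984 m/s

18.6984 m/s


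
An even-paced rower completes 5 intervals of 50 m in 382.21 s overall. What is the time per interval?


Split time = total_time / n_laps = 382.21 / 5
Split time = 76.442 s per lap

76.442 s


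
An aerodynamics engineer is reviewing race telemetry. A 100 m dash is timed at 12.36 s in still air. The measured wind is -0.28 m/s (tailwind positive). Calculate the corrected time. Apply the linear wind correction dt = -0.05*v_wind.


dt = -0.05 * v_wind = -0.05 * -0.28 = 0.014 s
t_corrected = t_still + dt = 12.36 + (0.014)
t_corrected = 12.374 s

12.374 s


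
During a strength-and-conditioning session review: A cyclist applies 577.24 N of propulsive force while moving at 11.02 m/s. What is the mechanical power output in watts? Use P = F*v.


P = F * v
P = 577.24 * 11.02
P = 6361.1848 W

6361.1848 W


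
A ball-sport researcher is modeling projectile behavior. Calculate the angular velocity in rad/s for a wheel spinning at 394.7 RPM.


omega = RPM * 2 * pi / 60
omega = 394.7 * 2 * 3.14159 / 60
omega = 2479.9732 / 60 = 41.3329 rad/s

41.3329 rad/s


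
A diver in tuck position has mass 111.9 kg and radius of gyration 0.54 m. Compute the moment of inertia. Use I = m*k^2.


I = m * k^2
I = 111.9 * 0.54^2
I = 111.9 * 0.2916 = 32.63 kg*m^2

32.63 kg*m^2


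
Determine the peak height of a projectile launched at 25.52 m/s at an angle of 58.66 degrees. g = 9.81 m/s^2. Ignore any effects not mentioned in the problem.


H = (v*sin(theta))^2 / (2*g)
vy = v*sin(theta) = 25.52 * sin(58.66 deg) = 21.7965 m/s
H = vy^2 / (2*g) = 475.0886 / (2*9.81)
H = 475.0886 / 19.62 = 24.2145 m

24.2145 m


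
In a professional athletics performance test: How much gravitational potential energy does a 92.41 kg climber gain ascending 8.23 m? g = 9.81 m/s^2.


PE = m * g * h
PE = 92.41 * 9.81 * 8.23
PE = 906.5421 * 8.23 = 7460.8415 J

7460.8415 J


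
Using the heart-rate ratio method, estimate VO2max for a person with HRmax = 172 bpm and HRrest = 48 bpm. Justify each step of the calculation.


VO2max = 15.3 * HRmax / HRrest
VO2max = 15.3 * 172 / 48
VO2max = 2631.6 / 48 = 54.825 mL/kg/min

54.825 mL/kg/min


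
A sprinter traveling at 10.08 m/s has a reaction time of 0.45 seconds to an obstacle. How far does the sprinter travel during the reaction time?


d = v * t
d = 10.08 * 0.45
d = 4.536 m

4.536 m


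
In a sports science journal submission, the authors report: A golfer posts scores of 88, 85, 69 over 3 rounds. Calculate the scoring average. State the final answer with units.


Average = sum / n
Sum = 242
Average = 242 / 3 = 80.6667

80.6667


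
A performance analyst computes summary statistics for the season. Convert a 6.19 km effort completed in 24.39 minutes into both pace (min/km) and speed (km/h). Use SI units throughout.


Pace = time / distance = 24.39 min / 6.19 km = 3.9402 min/km
Speed = distance / time_in_hours = 6.19 / 0.4065 hr
Speed = 15.2276 km/h

3.9402 min/km, 15.2276 km/h


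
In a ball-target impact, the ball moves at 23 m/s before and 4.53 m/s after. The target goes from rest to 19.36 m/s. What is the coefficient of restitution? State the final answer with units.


e = (v2_after - v1_after) / (v1_before - v2_before)
Numerator = 19.36 - 4.53 = 14.83
Denominator = 23 - 0 = 23
e = 14.83 / 23 = 0.6448

0.6448


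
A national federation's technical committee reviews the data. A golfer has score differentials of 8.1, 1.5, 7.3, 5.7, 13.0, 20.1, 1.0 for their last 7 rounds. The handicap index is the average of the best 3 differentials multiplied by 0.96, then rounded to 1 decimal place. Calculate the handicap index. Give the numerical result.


All differentials: 8.1, 1.5, 7.3, 5.7, 13.0, 20.1, 1.0
Sorted: 1.0, 1.5, 5.7, 7.3, 8.1, 13.0, 20.1
Best 3: 1.0, 1.5, 5.7
Average of best = 8.2 / 3 = 2.7333
Raw index = 2.7333 * 0.96 = 2.624
Handicap index = round(2.624, 1) = 2.6

2.6


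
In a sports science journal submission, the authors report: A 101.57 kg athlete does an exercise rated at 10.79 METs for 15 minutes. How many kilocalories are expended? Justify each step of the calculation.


kcal = MET * mass * time_hr
Convert time: 15 min = 0.25 hr
kcal = 10.79 * 101.57 * 0.25
kcal = 273.9851 kcal

273.9851 kcal


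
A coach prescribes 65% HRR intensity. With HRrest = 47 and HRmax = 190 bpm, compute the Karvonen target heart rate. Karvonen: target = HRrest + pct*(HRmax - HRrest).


Target = HRrest + pct*(HRmax - HRrest)
Heart rate reserve = HRmax - HRrest = 190 - 47 = 143 bpm
Fraction = 65% = 0.65
Target = 47 + 0.65 * 143
Target = 47 + 92.95 = 139.95 bpm

139.95 bpm


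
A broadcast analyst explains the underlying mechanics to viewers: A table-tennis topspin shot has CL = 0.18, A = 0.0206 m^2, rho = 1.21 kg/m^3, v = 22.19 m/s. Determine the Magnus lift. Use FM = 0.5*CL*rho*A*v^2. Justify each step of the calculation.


FM = 0.5 * CL * rho * A * v^2
FM = 0.5 * 0.18 * 1.21 * 0.0206 * 22.19^2
v^2 = 492.3961
FM = 0.5 * 0.18 * 1.21 * 0.0206 * 492.3961 = 1.1046 N

1.1046 N


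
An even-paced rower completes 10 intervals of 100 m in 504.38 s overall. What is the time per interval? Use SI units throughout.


Split time = total_time / n_laps = 504.38 / 10
Split time = 50.438 s per lap

50.438 s


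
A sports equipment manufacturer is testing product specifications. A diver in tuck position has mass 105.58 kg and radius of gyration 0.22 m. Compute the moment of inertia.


I = m * k^2
I = 105.58 * 0.22^2
I = 105.58 * 0.0484 = 5.1101 kg*m^2

5.1101 kg*m^2


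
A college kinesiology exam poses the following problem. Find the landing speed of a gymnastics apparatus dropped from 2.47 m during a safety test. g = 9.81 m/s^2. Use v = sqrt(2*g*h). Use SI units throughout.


v = sqrt(2 * g * h)
v = sqrt(2 * 9.81 * 2.47)
v = sqrt(48.4614) = 6.9614 m/s

6.9614 m/s


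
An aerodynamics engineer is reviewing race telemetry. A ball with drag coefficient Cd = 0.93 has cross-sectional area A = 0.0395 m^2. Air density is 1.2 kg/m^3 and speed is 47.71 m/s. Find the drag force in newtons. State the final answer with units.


Fd = 0.5 * Cd * rho * A * v^2
Fd = 0.5 * 0.93 * 1.2 * 0.0395 * 47.71^2
v^2 = 2276.2441
Fd = 0.5 * 0.93 * 1.2 * 0.0395 * 2276.2441 = 50.1707 N

50.1707 N


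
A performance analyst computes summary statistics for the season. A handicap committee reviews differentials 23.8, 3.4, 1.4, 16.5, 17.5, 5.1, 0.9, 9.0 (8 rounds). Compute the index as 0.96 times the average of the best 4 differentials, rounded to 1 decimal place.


All differentials: 23.8, 3.4, 1.4, 16.5, 17.5, 5.1, 0.9, 9.0
Sorted: 0.9, 1.4, 3.4, 5.1, 9.0, 16.5, 17.5, 23.8
Best 4: 0.9, 1.4, 3.4, 5.1
Average of best = 10.8 / 4 = 2.7
Raw index = 2.7 * 0.96 = 2.592
Handicap index = round(2.592, 1) = 2.6

2.6


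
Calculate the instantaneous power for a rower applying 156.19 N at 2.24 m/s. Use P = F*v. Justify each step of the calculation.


P = F * v
P = 156.19 * 2.24
P = 349.8656 W

349.8656 W


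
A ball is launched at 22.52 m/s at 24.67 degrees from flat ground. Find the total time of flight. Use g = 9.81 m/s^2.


T = 2*v*sin(theta)/g
sin(theta) = sin(24.67 deg) = 0.4174
T = 2*22.52*0.4174 / 9.81
T = 18.7993 / 9.81 = 1.9163 s

1.9163 s


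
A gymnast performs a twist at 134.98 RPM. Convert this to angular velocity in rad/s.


omega = RPM * 2 * pi / 60
omega = 134.98 * 2 * 3.14159 / 60
omega = 848.1044 / 60 = 14.1351 rad/s

14.1351 rad/s


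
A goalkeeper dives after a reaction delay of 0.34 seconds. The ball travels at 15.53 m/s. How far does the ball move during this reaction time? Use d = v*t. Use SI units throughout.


d = v * t
d = 15.53 * 0.34
d = 5.2802 m

5.2802 m


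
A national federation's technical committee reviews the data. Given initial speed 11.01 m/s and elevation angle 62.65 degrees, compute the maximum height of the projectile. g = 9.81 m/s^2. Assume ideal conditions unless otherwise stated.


H = (v*sin(theta))^2 / (2*g)
vy = v*sin(theta) = 11.01 * sin(62.65 deg) = 9.7793 m/s
H = vy^2 / (2*g) = 95.634 / (2*9.81)
H = 95.634 / 19.62 = 4.8743 m

4.8743 m


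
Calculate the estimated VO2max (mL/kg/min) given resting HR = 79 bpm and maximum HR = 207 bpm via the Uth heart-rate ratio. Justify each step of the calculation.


VO2max = 15.3 * HRmax / HRrest
VO2max = 15.3 * 207 / 79
VO2max = 3167.1 / 79 = 40.0899 mL/kg/min

40.0899 mL/kg/min


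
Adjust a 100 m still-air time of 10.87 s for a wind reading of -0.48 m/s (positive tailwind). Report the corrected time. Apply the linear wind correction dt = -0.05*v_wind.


dt = -0.05 * v_wind = -0.05 * -0.48 = 0.024 s
t_corrected = t_still + dt = 10.87 + (0.024)
t_corrected = 10.894 s

10.894 s


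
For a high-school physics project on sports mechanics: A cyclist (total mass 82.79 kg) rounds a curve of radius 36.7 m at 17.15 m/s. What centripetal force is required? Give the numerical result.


Fc = m * v^2 / r
v^2 = 17.15^2 = 294.1225
Fc = 82.79 * 294.1225 / 36.7
Fc = 24350.4018 / 36.7 = 663.4987 N

663.4987 N


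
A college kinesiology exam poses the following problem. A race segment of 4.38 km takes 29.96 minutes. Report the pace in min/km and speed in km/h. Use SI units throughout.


Pace = time / distance = 29.96 min / 4.38 km = 6.8402 min/km
Speed = distance / time_in_hours = 4.38 / 0.4993 hr
Speed = 8.7717 km/h

6.8402 min/km, 8.7717 km/h


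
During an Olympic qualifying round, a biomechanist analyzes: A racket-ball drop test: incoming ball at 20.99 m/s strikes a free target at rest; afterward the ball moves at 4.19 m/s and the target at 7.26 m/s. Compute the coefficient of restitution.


e = (v2_after - v1_after) / (v1_before - v2_before)
Numerator = 7.26 - 4.19 = 3.07
Denominator = 20.99 - 0 = 20.99
e = 3.07 / 20.99 = 0.1463

0.1463


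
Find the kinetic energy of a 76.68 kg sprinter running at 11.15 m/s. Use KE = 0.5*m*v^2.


KE = 0.5 * m * v^2
KE = 0.5 * 76.68 * 11.15^2
KE = 0.5 * 76.68 * 124.3225 = 4766.5247 J

4766.5247 J


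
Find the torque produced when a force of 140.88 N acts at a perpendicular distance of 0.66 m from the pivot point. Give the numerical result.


tau = F * d
tau = 140.88 * 0.66
tau = 92.9808 N*m

92.9808 N*m


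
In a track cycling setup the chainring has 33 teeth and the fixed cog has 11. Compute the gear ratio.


GR = front_teeth / rear_teeth
GR = 33 / 11
GR = 3

3


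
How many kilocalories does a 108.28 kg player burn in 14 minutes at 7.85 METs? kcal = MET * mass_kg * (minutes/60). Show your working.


kcal = MET * mass * time_hr
Convert time: 14 min = 0.2333 hr
kcal = 7.85 * 108.28 * 0.2333
kcal = 198.3329 kcal

198.3329 kcal


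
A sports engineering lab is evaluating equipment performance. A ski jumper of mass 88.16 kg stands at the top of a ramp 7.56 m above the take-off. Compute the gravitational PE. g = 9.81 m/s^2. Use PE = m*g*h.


PE = m * g * h
PE = 88.16 * 9.81 * 7.56
PE = 864.8496 * 7.56 = 6538.263 J

6538.263 J


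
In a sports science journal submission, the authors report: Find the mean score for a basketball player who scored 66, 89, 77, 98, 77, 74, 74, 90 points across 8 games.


Average = sum / n
Sum = 645
Average = 645 / 8 = 80.625

80.625


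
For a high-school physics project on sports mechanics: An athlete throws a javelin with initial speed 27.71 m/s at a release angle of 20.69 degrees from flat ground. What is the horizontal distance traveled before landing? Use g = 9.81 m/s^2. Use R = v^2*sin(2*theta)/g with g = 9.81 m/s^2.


R = v^2 * sin(2*theta) / g
Convert angle to radians: theta = 20.69 deg = 0.3611 rad
sin(2*theta) = sin(0.7222) = 0.661
R = 27.71^2 * 0.661 / 9.81
R = 767.8441 * 0.661 / 9.81 = 51.7414 m

51.7414 m


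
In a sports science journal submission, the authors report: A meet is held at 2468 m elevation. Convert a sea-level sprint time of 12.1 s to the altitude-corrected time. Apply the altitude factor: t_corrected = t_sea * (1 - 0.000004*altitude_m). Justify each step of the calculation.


Correction factor = 1 - 0.000004 * 2468 = 0.990128
t_corrected = t_sea * factor = 12.1 * 0.990128
t_corrected = 11.9805 s

11.9805 s


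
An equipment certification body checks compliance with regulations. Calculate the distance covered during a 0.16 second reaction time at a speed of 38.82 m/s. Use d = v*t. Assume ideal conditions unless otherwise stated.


d = v * t
d = 38.82 * 0.16
d = 6.2112 m

6.2112 m


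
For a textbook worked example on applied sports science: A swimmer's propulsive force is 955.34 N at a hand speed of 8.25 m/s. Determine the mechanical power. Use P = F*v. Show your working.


P = F * v
P = 955.34 * 8.25
P = 7881.555 W

7881.555 W


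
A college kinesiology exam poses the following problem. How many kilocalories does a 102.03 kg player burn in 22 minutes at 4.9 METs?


kcal = MET * mass * time_hr
Convert time: 22 min = 0.3667 hr
kcal = 4.9 * 102.03 * 0.3667
kcal = 183.3139 kcal

183.3139 kcal


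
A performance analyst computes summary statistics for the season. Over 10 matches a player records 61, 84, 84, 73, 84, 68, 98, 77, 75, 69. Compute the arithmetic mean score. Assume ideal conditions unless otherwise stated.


Average = sum / n
Sum = 773
Average = 773 / 10 = 77.3

77.3


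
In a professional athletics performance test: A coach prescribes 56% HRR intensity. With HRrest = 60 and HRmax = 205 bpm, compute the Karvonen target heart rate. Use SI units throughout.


Target = HRrest + pct*(HRmax - HRrest)
Heart rate reserve = HRmax - HRrest = 205 - 60 = 145 bpm
Fraction = 56% = 0.56
Target = 60 + 0.56 * 145
Target = 60 + 81.2 = 141.2 bpm

141.2 bpm


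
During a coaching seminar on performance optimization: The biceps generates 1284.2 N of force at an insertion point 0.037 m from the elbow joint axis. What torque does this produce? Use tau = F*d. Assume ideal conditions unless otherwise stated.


tau = F * d
tau = 1284.2 * 0.037
tau = 47.5154 N*m

47.5154 N*m


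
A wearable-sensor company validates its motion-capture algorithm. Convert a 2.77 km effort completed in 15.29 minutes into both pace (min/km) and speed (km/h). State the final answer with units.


Pace = time / distance = 15.29 min / 2.77 km = 5.5199 min/km
Speed = distance / time_in_hours = 2.77 / 0.2548 hr
Speed = 10.8698 km/h

5.5199 min/km, 10.8698 km/h


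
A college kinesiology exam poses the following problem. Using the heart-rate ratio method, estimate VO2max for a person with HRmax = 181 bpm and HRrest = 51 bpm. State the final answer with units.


VO2max = 15.3 * HRmax / HRrest
VO2max = 15.3 * 181 / 51
VO2max = 2769.3 / 51 = 54.3 mL/kg/min

54.3 mL/kg/min


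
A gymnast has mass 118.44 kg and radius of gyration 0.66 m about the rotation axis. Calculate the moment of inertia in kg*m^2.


I = m * k^2
I = 118.44 * 0.66^2
I = 118.44 * 0.4356 = 51.5925 kg*m^2

51.5925 kg*m^2


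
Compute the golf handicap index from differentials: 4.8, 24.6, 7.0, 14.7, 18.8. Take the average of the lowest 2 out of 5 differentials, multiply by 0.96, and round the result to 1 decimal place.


All differentials: 4.8, 24.6, 7.0, 14.7, 18.8
Sorted: 4.8, 7.0, 14.7, 18.8, 24.6
Best 2: 4.8, 7.0
Average of best = 11.8 / 2 = 5.9
Raw index = 5.9 * 0.96 = 5.664
Handicap index = round(5.664, 1) = 5.7

5.7
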